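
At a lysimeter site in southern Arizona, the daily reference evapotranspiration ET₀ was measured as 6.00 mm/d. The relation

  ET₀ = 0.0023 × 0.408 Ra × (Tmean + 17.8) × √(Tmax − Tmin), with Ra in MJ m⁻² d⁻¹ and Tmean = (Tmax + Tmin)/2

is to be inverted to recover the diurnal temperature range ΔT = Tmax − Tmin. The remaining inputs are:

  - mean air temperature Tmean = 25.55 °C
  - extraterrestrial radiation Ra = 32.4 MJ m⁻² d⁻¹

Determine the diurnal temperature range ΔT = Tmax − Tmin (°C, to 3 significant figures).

20.7 °C

√ΔT = ET₀ / [0.0023 × 0.408 × Ra × (Tmean+17.8)] = 6.00 / (0.0023 × 13.2192 × 43.35) = 4.5523
ΔT = 4.5523² = 20.723 °C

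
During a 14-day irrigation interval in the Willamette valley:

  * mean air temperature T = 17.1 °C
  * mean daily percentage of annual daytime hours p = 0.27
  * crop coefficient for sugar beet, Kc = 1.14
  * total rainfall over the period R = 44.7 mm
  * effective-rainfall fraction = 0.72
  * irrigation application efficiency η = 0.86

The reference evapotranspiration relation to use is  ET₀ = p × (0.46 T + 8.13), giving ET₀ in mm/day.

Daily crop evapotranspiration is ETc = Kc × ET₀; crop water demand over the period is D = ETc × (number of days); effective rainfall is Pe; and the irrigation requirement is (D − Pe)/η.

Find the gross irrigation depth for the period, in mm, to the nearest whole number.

ET₀ = 0.27 × (0.46 × 17.1 + 8.13) = 0.27 × 15.996 = 4.3189 mm/d
ETc = Kc × ET₀ = 1.14 × 4.3189 = 4.9235 mm/d
Crop demand D = ETc × 14 d = 4.9235 × 14 = 68.929 mm
Pe = 0.72 × 44.7 = 32.184 mm
D − Pe = 68.929 − 32.184 = 36.745 mm
Gross irrigation = 36.745 / 0.86 = 42.727 mm

43 mm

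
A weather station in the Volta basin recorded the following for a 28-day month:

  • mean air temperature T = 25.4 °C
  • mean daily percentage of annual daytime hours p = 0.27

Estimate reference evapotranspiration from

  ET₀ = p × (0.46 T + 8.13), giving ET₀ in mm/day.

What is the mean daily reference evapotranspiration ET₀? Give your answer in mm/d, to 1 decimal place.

5.3 mm/d

ET₀ = 0.27 × (0.46 × 25.4 + 8.13) = 0.27 × 19.814 = 5.3498 mm/d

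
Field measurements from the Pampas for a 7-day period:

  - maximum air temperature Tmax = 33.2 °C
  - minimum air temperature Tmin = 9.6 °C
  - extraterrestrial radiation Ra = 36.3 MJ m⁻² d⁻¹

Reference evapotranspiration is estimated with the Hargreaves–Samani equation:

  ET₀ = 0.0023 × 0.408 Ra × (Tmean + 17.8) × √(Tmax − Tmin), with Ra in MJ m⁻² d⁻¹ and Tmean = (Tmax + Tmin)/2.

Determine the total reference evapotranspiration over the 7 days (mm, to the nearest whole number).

Tmean = (33.2 + 9.6)/2 = 21.40 °C
0.408 Ra = 0.408 × 36.3 = 14.8104 mm/d equivalent
ET₀ = 0.0023 × 14.8104 × (21.40 + 17.8) × √23.6 = 0.0023 × 14.8104 × 39.20 × 4.8580 = 6.4869 mm/d
Over 7 days: 6.4869 × 7 = 45.408 mm

45 mm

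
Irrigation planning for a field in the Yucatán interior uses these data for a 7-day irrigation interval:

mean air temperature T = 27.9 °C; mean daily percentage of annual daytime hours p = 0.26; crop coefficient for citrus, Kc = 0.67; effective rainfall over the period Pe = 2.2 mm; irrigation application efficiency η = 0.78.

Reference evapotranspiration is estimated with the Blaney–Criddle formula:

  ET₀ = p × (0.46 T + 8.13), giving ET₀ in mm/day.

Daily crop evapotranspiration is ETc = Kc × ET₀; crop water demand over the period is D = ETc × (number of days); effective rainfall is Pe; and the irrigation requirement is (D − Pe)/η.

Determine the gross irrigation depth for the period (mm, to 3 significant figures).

30.0 mm

ET₀ = 0.26 × (0.46 × 27.9 + 8.13) = 0.26 × 20.964 = 5.4506 mm/d
ETc = Kc × ET₀ = 0.67 × 5.4506 = 3.6519 mm/d
Crop demand D = ETc × 7 d = 3.6519 × 7 = 25.563 mm
D − Pe = 25.563 − 2.2 = 23.363 mm
Gross irrigation = 23.363 / 0.78 = 29.953 mm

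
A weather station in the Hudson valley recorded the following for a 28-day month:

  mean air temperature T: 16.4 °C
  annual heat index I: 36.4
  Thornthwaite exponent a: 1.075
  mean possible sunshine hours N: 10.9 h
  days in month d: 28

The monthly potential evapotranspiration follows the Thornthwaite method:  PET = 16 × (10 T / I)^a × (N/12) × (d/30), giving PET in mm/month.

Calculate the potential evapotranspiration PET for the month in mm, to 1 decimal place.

68.4 mm

10T/I = 10 × 16.4 / 36.4 = 4.5055
(10T/I)^a = 4.5055^1.075 = 5.0440
Uncorrected PET = 16 × 5.0440 = 80.704 mm
Correction = (N/12)(d/30) = (10.9/12)(28/30) = 0.8478
PET = 80.704 × 0.8478 = 68.421 mm/month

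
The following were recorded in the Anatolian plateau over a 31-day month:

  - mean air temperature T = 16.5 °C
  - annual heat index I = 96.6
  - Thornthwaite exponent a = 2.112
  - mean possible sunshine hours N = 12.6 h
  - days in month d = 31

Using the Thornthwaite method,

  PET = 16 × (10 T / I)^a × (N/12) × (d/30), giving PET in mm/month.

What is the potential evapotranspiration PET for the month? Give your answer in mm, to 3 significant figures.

53.8 mm

10T/I = 10 × 16.5 / 96.6 = 1.7081
(10T/I)^a = 1.7081^2.112 = 3.0979
Uncorrected PET = 16 × 3.0979 = 49.566 mm
Correction = (N/12)(d/30) = (12.6/12)(31/30) = 1.0850
PET = 49.566 × 1.0850 = 53.779 mm/month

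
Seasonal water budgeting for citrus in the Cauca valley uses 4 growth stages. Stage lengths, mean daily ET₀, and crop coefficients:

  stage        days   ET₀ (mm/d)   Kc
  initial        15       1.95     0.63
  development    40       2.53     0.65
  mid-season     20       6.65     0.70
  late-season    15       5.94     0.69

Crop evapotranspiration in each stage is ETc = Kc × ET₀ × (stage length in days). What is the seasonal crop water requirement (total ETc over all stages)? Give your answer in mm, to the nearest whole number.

initial: 0.63 × 1.95 × 15 = 18.43 mm
development: 0.65 × 2.53 × 40 = 65.78 mm
mid-season: 0.70 × 6.65 × 20 = 93.10 mm
late-season: 0.69 × 5.94 × 15 = 61.48 mm
Seasonal total = 238.79 mm

239 mm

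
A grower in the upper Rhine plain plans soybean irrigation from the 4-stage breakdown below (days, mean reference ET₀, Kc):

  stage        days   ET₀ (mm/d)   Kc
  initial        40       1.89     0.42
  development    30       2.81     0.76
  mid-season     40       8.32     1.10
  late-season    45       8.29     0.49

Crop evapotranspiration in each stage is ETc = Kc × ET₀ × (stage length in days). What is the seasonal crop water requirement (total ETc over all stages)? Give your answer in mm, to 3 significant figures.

initial: 0.42 × 1.89 × 40 = 31.75 mm
development: 0.76 × 2.81 × 30 = 64.07 mm
mid-season: 1.10 × 8.32 × 40 = 366.08 mm
late-season: 0.49 × 8.29 × 45 = 182.79 mm
Seasonal total = 644.69 mm

645 mm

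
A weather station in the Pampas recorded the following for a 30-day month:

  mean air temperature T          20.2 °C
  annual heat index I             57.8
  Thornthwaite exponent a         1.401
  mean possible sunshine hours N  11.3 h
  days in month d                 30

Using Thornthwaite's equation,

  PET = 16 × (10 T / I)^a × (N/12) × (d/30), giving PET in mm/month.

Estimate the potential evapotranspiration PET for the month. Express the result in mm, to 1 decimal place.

10T/I = 10 × 20.2 / 57.8 = 3.4948
(10T/I)^a = 3.4948^1.401 = 5.7721
Uncorrected PET = 16 × 5.7721 = 92.354 mm
Correction = (N/12)(d/30) = (11.3/12)(30/30) = 0.9417
PET = 92.354 × 0.9417 = 86.970 mm/month

87.0 mm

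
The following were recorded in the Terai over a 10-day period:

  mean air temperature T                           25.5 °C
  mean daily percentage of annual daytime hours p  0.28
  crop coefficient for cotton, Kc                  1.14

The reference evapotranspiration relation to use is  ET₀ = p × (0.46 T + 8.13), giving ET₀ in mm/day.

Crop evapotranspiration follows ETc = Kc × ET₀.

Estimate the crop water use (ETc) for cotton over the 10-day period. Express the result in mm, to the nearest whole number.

63 mm

ET₀ = 0.28 × (0.46 × 25.5 + 8.13) = 0.28 × 19.860 = 5.5608 mm/d
ETc = Kc × ET₀ = 1.14 × 5.5608 = 6.3393 mm/d
Over 10 days: 6.3393 × 10 = 63.393 mm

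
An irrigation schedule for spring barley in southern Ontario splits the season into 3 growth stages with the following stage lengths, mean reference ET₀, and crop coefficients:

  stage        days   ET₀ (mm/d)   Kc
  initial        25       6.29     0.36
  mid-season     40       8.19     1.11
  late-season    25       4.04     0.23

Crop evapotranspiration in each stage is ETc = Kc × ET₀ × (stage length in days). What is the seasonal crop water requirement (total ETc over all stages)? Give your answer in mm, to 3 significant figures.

443 mm

initial: 0.36 × 6.29 × 25 = 56.61 mm
mid-season: 1.11 × 8.19 × 40 = 363.64 mm
late-season: 0.23 × 4.04 × 25 = 23.23 mm
Seasonal total = 443.48 mm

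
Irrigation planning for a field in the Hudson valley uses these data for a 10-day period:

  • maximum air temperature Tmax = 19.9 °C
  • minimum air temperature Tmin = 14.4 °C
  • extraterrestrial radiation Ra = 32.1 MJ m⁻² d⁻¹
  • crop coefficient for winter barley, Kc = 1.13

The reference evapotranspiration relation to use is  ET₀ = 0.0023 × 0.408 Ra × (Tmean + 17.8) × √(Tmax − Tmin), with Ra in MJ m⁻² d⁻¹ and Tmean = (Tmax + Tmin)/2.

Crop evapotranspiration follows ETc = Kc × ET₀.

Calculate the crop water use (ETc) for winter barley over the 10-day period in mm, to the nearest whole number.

28 mm

Tmean = (19.9 + 14.4)/2 = 17.15 °C
0.408 Ra = 0.408 × 32.1 = 13.0968 mm/d equivalent
ET₀ = 0.0023 × 13.0968 × (17.15 + 17.8) × √5.5 = 0.0023 × 13.0968 × 34.95 × 2.3452 = 2.4690 mm/d
ETc = Kc × ET₀ = 1.13 × 2.4690 = 2.7900 mm/d
Over 10 days: 2.7900 × 10 = 27.900 mm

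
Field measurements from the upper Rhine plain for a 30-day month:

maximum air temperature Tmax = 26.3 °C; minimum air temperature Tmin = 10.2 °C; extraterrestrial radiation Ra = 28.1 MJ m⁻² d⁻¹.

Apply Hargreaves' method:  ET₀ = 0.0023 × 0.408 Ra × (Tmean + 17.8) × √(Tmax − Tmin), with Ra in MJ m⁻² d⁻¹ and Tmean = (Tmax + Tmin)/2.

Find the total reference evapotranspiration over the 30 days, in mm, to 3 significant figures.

Tmean = (26.3 + 10.2)/2 = 18.25 °C
0.408 Ra = 0.408 × 28.1 = 11.4648 mm/d equivalent
ET₀ = 0.0023 × 11.4648 × (18.25 + 17.8) × √16.1 = 0.0023 × 11.4648 × 36.05 × 4.0125 = 3.8143 mm/d
Over 30 days: 3.8143 × 30 = 114.429 mm

114 mm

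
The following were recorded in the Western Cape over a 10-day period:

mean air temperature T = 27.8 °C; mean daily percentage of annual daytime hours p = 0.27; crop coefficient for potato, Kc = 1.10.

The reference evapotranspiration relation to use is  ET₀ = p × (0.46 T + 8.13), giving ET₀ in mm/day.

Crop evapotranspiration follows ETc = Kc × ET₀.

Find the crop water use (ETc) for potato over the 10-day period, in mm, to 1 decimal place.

62.1 mm

ET₀ = 0.27 × (0.46 × 27.8 + 8.13) = 0.27 × 20.918 = 5.6479 mm/d
ETc = Kc × ET₀ = 1.10 × 5.6479 = 6.2127 mm/d
Over 10 days: 6.2127 × 10 = 62.127 mm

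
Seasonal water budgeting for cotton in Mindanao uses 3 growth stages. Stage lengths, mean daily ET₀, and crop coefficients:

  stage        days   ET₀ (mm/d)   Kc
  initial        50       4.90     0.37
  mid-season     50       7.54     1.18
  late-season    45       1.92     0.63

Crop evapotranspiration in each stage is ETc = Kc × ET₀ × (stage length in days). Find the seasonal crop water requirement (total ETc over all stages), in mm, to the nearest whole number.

590 mm

initial: 0.37 × 4.90 × 50 = 90.65 mm
mid-season: 1.18 × 7.54 × 50 = 444.86 mm
late-season: 0.63 × 1.92 × 45 = 54.43 mm
Seasonal total = 589.94 mm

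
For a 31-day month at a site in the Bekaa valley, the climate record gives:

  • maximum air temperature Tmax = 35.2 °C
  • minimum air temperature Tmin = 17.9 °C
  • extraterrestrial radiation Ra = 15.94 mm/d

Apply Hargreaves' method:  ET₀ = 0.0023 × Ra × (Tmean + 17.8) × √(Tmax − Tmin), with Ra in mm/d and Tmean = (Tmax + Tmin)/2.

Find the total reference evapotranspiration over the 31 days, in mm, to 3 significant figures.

Tmean = (35.2 + 17.9)/2 = 26.55 °C
ET₀ = 0.0023 × 15.94 × (26.55 + 17.8) × √17.3 = 0.0023 × 15.94 × 44.35 × 4.1593 = 6.7629 mm/d
Over 31 days: 6.7629 × 31 = 209.650 mm

210 mm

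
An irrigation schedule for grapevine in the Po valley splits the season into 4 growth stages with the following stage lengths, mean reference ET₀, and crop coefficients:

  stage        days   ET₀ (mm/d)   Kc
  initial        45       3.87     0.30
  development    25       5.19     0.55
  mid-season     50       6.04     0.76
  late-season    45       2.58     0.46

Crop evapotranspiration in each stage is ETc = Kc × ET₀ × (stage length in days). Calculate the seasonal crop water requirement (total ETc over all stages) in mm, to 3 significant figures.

initial: 0.30 × 3.87 × 45 = 52.25 mm
development: 0.55 × 5.19 × 25 = 71.36 mm
mid-season: 0.76 × 6.04 × 50 = 229.52 mm
late-season: 0.46 × 2.58 × 45 = 53.41 mm
Seasonal total = 406.54 mm

407 mm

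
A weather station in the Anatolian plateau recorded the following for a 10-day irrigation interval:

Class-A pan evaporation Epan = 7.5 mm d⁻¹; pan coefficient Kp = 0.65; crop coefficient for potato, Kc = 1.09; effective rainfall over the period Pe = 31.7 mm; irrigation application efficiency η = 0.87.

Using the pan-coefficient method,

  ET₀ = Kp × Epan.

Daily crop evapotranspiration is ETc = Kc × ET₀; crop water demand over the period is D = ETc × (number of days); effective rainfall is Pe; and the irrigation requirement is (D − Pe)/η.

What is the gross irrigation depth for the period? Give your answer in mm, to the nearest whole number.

25 mm

ET₀ = 0.65 × 7.5 = 4.8750 mm/d
ETc = Kc × ET₀ = 1.09 × 4.8750 = 5.3138 mm/d
Crop demand D = ETc × 10 d = 5.3138 × 10 = 53.138 mm
D − Pe = 53.138 − 31.7 = 21.438 mm
Gross irrigation = 21.438 / 0.87 = 24.641 mm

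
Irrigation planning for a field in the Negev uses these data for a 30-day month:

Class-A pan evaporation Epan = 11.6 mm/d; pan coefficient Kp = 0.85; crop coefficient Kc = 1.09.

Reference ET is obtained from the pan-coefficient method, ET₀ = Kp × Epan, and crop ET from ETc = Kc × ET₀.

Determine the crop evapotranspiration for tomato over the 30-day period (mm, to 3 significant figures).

322 mm

ET₀ = 0.85 × 11.6 = 9.8600 mm/d
ETc = Kc × ET₀ = 1.09 × 9.8600 = 10.7474 mm/d
Over 30 days: 10.7474 × 30 = 322.422 mm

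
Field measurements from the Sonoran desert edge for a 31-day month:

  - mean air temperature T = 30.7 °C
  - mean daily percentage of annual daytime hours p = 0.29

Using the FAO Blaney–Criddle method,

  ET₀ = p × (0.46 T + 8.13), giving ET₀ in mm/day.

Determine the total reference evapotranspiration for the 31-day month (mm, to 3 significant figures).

200 mm

ET₀ = 0.29 × (0.46 × 30.7 + 8.13) = 0.29 × 22.252 = 6.4531 mm/d
Monthly total = 6.4531 × 31 = 200.046 mm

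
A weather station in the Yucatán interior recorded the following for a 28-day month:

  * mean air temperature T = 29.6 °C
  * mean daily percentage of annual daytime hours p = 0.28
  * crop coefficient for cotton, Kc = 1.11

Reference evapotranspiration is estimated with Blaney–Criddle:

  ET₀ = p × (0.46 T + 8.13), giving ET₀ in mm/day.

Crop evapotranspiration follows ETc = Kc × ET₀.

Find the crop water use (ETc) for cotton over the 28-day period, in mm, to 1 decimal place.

189.2 mm

ET₀ = 0.28 × (0.46 × 29.6 + 8.13) = 0.28 × 21.746 = 6.0889 mm/d
ETc = Kc × ET₀ = 1.11 × 6.0889 = 6.7587 mm/d
Over 28 days: 6.7587 × 28 = 189.244 mm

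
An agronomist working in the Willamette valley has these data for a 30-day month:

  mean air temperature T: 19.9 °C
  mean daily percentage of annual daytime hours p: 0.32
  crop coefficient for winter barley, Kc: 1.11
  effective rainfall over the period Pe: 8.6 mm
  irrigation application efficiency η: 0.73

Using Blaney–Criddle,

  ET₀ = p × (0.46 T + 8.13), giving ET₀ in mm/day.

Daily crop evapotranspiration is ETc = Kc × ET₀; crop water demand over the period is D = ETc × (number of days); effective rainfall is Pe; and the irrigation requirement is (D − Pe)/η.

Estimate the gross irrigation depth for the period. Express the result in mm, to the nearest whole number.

ET₀ = 0.32 × (0.46 × 19.9 + 8.13) = 0.32 × 17.284 = 5.5309 mm/d
ETc = Kc × ET₀ = 1.11 × 5.5309 = 6.1393 mm/d
Crop demand D = ETc × 30 d = 6.1393 × 30 = 184.179 mm
D − Pe = 184.179 − 8.6 = 175.579 mm
Gross irrigation = 175.579 / 0.73 = 240.519 mm

241 mm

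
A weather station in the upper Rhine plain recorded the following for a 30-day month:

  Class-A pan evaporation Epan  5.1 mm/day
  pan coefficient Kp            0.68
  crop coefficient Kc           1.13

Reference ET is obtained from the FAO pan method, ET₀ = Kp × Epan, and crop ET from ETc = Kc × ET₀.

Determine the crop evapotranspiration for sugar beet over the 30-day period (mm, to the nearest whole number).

118 mm

ET₀ = 0.68 × 5.1 = 3.4680 mm/d
ETc = Kc × ET₀ = 1.13 × 3.4680 = 3.9188 mm/d
Over 30 days: 3.9188 × 30 = 117.564 mm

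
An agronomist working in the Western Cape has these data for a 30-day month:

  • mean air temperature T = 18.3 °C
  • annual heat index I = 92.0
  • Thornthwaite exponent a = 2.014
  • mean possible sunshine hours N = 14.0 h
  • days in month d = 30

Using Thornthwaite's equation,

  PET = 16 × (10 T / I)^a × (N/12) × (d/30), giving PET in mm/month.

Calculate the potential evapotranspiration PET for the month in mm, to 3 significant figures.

74.6 mm

10T/I = 10 × 18.3 / 92.0 = 1.9891
(10T/I)^a = 1.9891^2.014 = 3.9948
Uncorrected PET = 16 × 3.9948 = 63.917 mm
Correction = (N/12)(d/30) = (14.0/12)(30/30) = 1.1667
PET = 63.917 × 1.1667 = 74.572 mm/month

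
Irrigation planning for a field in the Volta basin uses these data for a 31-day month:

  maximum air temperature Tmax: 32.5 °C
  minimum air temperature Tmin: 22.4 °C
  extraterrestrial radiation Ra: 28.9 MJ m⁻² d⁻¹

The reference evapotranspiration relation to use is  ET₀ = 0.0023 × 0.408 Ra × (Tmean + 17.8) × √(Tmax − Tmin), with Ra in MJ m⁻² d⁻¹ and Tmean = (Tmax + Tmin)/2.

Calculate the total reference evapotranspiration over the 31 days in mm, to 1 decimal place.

120.9 mm

Tmean = (32.5 + 22.4)/2 = 27.45 °C
0.408 Ra = 0.408 × 28.9 = 11.7912 mm/d equivalent
ET₀ = 0.0023 × 11.7912 × (27.45 + 17.8) × √10.1 = 0.0023 × 11.7912 × 45.25 × 3.1780 = 3.8999 mm/d
Over 31 days: 3.8999 × 31 = 120.897 mm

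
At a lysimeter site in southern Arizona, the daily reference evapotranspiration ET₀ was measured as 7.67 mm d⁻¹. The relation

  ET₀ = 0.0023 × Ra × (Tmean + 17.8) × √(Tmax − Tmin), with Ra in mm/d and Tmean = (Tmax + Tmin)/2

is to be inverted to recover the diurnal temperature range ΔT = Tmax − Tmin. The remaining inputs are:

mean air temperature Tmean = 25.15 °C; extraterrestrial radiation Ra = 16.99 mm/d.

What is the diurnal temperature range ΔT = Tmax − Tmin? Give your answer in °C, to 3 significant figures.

√ΔT = ET₀ / [0.0023 × Ra × (Tmean+17.8)] = 7.67 / (0.0023 × 16.99 × 42.95) = 4.5699
ΔT = 4.5699² = 20.884 °C

20.9 °C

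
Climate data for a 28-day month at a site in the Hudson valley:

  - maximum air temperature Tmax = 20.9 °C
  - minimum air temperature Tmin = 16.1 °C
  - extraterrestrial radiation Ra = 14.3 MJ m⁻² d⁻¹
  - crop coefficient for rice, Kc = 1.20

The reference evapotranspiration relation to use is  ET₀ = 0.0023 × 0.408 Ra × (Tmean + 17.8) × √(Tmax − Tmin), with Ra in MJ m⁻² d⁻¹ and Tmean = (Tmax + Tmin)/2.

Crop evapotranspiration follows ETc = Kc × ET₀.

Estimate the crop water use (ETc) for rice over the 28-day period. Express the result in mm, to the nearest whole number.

Tmean = (20.9 + 16.1)/2 = 18.50 °C
0.408 Ra = 0.408 × 14.3 = 5.8344 mm/d equivalent
ET₀ = 0.0023 × 5.8344 × (18.50 + 17.8) × √4.8 = 0.0023 × 5.8344 × 36.30 × 2.1909 = 1.0672 mm/d
ETc = Kc × ET₀ = 1.20 × 1.0672 = 1.2806 mm/d
Over 28 days: 1.2806 × 28 = 35.857 mm

36 mm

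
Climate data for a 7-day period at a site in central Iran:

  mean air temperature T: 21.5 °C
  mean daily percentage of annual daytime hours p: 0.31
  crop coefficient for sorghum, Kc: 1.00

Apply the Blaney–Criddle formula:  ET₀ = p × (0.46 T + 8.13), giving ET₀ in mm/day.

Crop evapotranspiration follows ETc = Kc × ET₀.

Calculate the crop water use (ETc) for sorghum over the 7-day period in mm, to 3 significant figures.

39.1 mm

ET₀ = 0.31 × (0.46 × 21.5 + 8.13) = 0.31 × 18.020 = 5.5862 mm/d
ETc = Kc × ET₀ = 1.00 × 5.5862 = 5.5862 mm/d
Over 7 days: 5.5862 × 7 = 39.103 mm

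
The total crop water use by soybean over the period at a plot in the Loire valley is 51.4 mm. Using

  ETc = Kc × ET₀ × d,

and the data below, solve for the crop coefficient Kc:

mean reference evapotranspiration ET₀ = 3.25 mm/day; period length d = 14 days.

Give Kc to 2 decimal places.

1.13

ETc = Kc × ET₀ × d  ⇒  Kc = ETc / (ET₀ × d)
Kc = 51.4 / (3.25 × 14) = 51.4 / 45.50 = 1.1297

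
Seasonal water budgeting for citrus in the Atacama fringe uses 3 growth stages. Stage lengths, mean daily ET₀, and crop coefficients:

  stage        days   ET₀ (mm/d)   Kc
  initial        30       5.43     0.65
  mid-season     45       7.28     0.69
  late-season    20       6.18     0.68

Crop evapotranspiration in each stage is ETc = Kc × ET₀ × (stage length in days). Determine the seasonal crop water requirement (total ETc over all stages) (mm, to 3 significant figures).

416 mm

initial: 0.65 × 5.43 × 30 = 105.89 mm
mid-season: 0.69 × 7.28 × 45 = 226.04 mm
late-season: 0.68 × 6.18 × 20 = 84.05 mm
Seasonal total = 415.98 mm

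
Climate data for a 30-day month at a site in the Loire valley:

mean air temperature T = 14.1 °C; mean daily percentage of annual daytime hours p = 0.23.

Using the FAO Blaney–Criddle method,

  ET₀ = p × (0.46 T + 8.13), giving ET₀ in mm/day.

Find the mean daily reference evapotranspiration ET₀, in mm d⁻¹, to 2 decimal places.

3.36 mm d⁻¹

ET₀ = 0.23 × (0.46 × 14.1 + 8.13) = 0.23 × 14.616 = 3.3617 mm/d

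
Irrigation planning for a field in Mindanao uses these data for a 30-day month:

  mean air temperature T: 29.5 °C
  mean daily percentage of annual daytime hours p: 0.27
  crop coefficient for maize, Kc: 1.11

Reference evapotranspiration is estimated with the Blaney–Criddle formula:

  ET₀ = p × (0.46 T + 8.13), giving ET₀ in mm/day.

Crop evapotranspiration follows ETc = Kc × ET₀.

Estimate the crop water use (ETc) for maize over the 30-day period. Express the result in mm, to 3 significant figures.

ET₀ = 0.27 × (0.46 × 29.5 + 8.13) = 0.27 × 21.700 = 5.8590 mm/d
ETc = Kc × ET₀ = 1.11 × 5.8590 = 6.5035 mm/d
Over 30 days: 6.5035 × 30 = 195.105 mm

195 mm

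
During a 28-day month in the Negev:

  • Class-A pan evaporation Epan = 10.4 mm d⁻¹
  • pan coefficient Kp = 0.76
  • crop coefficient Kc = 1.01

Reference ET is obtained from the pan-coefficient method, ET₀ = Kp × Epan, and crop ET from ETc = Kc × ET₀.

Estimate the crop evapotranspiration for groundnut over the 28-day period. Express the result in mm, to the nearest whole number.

224 mm

ET₀ = 0.76 × 10.4 = 7.9040 mm/d
ETc = Kc × ET₀ = 1.01 × 7.9040 = 7.9830 mm/d
Over 28 days: 7.9830 × 28 = 223.524 mm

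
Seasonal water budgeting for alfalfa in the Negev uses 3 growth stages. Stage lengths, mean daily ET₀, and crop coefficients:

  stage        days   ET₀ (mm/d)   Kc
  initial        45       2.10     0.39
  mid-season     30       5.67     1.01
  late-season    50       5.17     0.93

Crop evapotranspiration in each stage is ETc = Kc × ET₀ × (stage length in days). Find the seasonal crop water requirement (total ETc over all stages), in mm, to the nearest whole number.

initial: 0.39 × 2.10 × 45 = 36.86 mm
mid-season: 1.01 × 5.67 × 30 = 171.80 mm
late-season: 0.93 × 5.17 × 50 = 240.41 mm
Seasonal total = 449.07 mm

449 mm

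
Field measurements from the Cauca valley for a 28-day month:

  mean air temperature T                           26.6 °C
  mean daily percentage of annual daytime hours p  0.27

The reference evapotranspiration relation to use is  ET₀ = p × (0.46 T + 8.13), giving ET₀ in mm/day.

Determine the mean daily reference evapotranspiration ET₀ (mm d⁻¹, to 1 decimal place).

ET₀ = 0.27 × (0.46 × 26.6 + 8.13) = 0.27 × 20.366 = 5.4988 mm/d

5.5 mm d⁻¹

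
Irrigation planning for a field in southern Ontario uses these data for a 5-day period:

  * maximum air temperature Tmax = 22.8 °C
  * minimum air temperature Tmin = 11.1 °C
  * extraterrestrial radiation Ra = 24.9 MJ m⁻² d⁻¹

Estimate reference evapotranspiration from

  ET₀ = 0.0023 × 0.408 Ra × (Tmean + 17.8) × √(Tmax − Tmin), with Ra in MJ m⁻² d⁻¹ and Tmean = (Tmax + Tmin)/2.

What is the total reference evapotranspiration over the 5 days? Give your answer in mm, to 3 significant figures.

Tmean = (22.8 + 11.1)/2 = 16.95 °C
0.408 Ra = 0.408 × 24.9 = 10.1592 mm/d equivalent
ET₀ = 0.0023 × 10.1592 × (16.95 + 17.8) × √11.7 = 0.0023 × 10.1592 × 34.75 × 3.4205 = 2.7774 mm/d
Over 5 days: 2.7774 × 5 = 13.887 mm

13.9 mm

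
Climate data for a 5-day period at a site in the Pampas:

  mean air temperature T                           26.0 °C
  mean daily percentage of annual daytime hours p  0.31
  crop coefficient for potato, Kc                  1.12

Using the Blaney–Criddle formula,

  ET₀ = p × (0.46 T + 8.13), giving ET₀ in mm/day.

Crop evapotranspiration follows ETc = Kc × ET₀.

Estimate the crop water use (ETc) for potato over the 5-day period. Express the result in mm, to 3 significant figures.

ET₀ = 0.31 × (0.46 × 26.0 + 8.13) = 0.31 × 20.090 = 6.2279 mm/d
ETc = Kc × ET₀ = 1.12 × 6.2279 = 6.9752 mm/d
Over 5 days: 6.9752 × 5 = 34.876 mm

34.9 mm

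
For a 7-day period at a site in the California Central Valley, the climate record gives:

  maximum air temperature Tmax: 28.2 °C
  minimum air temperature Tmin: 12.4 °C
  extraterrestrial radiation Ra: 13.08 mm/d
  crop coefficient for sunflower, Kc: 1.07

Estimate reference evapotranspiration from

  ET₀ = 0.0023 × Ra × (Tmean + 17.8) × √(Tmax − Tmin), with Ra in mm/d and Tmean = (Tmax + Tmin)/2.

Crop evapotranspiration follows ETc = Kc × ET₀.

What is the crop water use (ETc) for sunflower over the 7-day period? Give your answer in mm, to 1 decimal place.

Tmean = (28.2 + 12.4)/2 = 20.30 °C
ET₀ = 0.0023 × 13.08 × (20.30 + 17.8) × √15.8 = 0.0023 × 13.08 × 38.10 × 3.9749 = 4.5560 mm/d
ETc = Kc × ET₀ = 1.07 × 4.5560 = 4.8749 mm/d
Over 7 days: 4.8749 × 7 = 34.124 mm

34.1 mm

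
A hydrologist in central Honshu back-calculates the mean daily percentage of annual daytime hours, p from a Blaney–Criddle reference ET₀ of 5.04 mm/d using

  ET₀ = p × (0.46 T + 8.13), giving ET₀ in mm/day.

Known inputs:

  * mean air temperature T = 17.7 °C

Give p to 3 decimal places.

p = ET₀ / (0.46 T + 8.13) = 5.04 / (0.46 × 17.7 + 8.13) = 5.04 / 16.272 = 0.3097

0.310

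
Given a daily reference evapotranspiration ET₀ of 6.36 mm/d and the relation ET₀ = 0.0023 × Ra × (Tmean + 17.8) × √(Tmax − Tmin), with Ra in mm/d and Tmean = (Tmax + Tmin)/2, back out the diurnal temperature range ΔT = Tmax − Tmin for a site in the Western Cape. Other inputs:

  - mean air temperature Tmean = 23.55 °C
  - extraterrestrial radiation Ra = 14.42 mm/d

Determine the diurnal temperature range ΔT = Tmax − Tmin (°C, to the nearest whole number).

√ΔT = ET₀ / [0.0023 × Ra × (Tmean+17.8)] = 6.36 / (0.0023 × 14.42 × 41.35) = 4.6375
ΔT = 4.6375² = 21.506 °C

22 °C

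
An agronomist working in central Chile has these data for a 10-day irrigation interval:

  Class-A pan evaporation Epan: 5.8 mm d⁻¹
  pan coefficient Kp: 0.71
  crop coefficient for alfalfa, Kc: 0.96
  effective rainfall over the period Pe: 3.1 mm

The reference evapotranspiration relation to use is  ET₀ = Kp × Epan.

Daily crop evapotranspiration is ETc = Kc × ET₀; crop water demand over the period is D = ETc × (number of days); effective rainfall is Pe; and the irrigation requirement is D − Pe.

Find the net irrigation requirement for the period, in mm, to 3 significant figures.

ET₀ = 0.71 × 5.8 = 4.1180 mm/d
ETc = Kc × ET₀ = 0.96 × 4.1180 = 3.9533 mm/d
Crop demand D = ETc × 10 d = 3.9533 × 10 = 39.533 mm
D − Pe = 39.533 − 3.1 = 36.433 mm

36.4 mm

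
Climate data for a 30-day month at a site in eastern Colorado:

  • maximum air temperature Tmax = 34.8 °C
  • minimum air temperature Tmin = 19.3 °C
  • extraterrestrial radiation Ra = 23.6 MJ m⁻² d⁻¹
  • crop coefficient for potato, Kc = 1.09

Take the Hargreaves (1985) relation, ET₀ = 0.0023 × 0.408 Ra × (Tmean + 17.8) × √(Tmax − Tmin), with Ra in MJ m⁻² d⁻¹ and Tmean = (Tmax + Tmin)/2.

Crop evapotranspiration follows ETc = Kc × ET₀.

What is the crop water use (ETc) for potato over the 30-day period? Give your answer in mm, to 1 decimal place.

127.9 mm

Tmean = (34.8 + 19.3)/2 = 27.05 °C
0.408 Ra = 0.408 × 23.6 = 9.6288 mm/d equivalent
ET₀ = 0.0023 × 9.6288 × (27.05 + 17.8) × √15.5 = 0.0023 × 9.6288 × 44.85 × 3.9370 = 3.9105 mm/d
ETc = Kc × ET₀ = 1.09 × 3.9105 = 4.2624 mm/d
Over 30 days: 4.2624 × 30 = 127.872 mm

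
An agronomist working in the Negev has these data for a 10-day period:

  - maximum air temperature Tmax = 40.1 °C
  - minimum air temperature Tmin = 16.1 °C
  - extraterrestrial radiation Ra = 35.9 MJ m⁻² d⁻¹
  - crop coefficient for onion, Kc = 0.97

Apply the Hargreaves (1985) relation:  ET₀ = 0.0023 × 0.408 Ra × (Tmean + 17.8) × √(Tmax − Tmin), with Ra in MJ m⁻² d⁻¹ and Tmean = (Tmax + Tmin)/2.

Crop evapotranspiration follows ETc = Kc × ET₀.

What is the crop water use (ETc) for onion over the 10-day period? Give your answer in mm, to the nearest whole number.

Tmean = (40.1 + 16.1)/2 = 28.10 °C
0.408 Ra = 0.408 × 35.9 = 14.6472 mm/d equivalent
ET₀ = 0.0023 × 14.6472 × (28.10 + 17.8) × √24.0 = 0.0023 × 14.6472 × 45.90 × 4.8990 = 7.5753 mm/d
ETc = Kc × ET₀ = 0.97 × 7.5753 = 7.3480 mm/d
Over 10 days: 7.3480 × 10 = 73.480 mm

73 mm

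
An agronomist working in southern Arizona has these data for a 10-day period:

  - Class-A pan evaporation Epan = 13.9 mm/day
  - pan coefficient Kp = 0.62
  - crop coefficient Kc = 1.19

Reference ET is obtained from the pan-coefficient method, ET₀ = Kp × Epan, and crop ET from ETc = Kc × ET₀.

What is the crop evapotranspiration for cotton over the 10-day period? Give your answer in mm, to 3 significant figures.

103 mm

ET₀ = 0.62 × 13.9 = 8.6180 mm/d
ETc = Kc × ET₀ = 1.19 × 8.6180 = 10.2554 mm/d
Over 10 days: 10.2554 × 10 = 102.554 mm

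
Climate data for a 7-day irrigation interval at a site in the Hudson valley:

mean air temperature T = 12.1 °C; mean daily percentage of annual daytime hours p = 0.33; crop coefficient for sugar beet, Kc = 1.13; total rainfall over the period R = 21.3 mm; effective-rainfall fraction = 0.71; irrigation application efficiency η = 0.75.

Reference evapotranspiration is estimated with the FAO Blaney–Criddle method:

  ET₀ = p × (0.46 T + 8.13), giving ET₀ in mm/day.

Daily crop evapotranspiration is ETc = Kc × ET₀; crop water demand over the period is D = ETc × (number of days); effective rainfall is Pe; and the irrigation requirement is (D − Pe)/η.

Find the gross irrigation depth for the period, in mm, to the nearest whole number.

ET₀ = 0.33 × (0.46 × 12.1 + 8.13) = 0.33 × 13.696 = 4.5197 mm/d
ETc = Kc × ET₀ = 1.13 × 4.5197 = 5.1073 mm/d
Crop demand D = ETc × 7 d = 5.1073 × 7 = 35.751 mm
Pe = 0.71 × 21.3 = 15.123 mm
D − Pe = 35.751 − 15.123 = 20.628 mm
Gross irrigation = 20.628 / 0.75 = 27.504 mm

28 mm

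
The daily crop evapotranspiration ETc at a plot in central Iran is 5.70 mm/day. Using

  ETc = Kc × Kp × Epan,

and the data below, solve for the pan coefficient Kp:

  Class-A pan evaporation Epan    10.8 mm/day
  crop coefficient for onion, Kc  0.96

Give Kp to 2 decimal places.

ETc = Kc × Kp × Epan  ⇒  Kp = ETc / (Kc × Epan)
Kp = 5.70 / (0.96 × 10.8) = 5.70 / 10.368 = 0.5498

0.55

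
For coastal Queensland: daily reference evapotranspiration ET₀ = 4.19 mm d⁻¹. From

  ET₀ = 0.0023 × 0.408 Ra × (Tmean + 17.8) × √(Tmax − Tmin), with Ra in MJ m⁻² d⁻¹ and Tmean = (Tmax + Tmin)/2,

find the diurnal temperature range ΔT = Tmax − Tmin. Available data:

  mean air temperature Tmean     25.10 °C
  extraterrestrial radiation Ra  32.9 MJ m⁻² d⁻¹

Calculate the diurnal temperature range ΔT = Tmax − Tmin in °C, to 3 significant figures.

√ΔT = ET₀ / [0.0023 × 0.408 × Ra × (Tmean+17.8)] = 4.19 / (0.0023 × 13.4232 × 42.90) = 3.1635
ΔT = 3.1635² = 10.008 °C

10.0 °C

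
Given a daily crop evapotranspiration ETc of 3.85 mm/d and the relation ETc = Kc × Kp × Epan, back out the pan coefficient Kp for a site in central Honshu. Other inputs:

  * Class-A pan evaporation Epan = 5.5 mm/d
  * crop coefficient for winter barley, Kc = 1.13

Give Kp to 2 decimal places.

ETc = Kc × Kp × Epan  ⇒  Kp = ETc / (Kc × Epan)
Kp = 3.85 / (1.13 × 5.5) = 3.85 / 6.215 = 0.6195

0.62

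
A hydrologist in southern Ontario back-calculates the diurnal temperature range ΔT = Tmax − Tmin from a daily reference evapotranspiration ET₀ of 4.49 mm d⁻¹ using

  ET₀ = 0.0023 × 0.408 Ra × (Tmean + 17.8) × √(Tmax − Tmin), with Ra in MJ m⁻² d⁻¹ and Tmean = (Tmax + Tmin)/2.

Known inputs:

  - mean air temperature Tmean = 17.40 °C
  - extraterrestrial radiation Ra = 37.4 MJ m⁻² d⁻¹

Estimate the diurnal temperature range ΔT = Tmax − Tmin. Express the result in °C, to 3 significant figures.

13.2 °C

√ΔT = ET₀ / [0.0023 × 0.408 × Ra × (Tmean+17.8)] = 4.49 / (0.0023 × 15.2592 × 35.20) = 3.6345
ΔT = 3.6345² = 13.210 °C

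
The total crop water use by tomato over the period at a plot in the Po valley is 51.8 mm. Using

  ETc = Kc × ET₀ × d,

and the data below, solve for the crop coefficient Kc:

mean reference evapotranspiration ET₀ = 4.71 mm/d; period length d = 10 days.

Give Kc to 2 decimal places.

ETc = Kc × ET₀ × d  ⇒  Kc = ETc / (ET₀ × d)
Kc = 51.8 / (4.71 × 10) = 51.8 / 47.10 = 1.0998

1.10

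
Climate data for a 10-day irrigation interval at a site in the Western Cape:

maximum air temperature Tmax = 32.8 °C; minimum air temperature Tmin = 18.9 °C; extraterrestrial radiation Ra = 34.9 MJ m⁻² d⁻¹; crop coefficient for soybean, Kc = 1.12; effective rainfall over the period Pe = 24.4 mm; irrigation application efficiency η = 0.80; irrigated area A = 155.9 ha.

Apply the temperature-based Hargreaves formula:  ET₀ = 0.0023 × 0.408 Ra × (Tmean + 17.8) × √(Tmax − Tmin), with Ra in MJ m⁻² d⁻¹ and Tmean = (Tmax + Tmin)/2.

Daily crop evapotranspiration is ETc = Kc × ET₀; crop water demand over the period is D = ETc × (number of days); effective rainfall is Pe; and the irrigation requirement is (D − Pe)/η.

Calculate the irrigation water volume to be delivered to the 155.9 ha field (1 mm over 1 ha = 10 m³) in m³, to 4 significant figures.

Tmean = (32.8 + 18.9)/2 = 25.85 °C
0.408 Ra = 0.408 × 34.9 = 14.2392 mm/d equivalent
ET₀ = 0.0023 × 14.2392 × (25.85 + 17.8) × √13.9 = 0.0023 × 14.2392 × 43.65 × 3.7283 = 5.3298 mm/d
ETc = Kc × ET₀ = 1.12 × 5.3298 = 5.9694 mm/d
Crop demand D = ETc × 10 d = 5.9694 × 10 = 59.694 mm
D − Pe = 59.694 − 24.4 = 35.294 mm
Gross irrigation = 35.294 / 0.80 = 44.118 mm
Volume = 44.118 mm × 155.9 ha × 10 = 68780.0 m³

68780 m³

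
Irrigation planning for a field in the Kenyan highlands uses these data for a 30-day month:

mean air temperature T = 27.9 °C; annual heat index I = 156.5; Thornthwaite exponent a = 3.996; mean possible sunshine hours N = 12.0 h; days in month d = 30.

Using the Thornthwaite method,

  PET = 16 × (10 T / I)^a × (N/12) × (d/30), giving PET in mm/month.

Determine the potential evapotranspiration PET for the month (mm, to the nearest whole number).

161 mm

10T/I = 10 × 27.9 / 156.5 = 1.7827
(10T/I)^a = 1.7827^3.996 = 10.0765
Uncorrected PET = 16 × 10.0765 = 161.224 mm
Correction = (N/12)(d/30) = (12.0/12)(30/30) = 1.0000
PET = 161.224 × 1.0000 = 161.224 mm/month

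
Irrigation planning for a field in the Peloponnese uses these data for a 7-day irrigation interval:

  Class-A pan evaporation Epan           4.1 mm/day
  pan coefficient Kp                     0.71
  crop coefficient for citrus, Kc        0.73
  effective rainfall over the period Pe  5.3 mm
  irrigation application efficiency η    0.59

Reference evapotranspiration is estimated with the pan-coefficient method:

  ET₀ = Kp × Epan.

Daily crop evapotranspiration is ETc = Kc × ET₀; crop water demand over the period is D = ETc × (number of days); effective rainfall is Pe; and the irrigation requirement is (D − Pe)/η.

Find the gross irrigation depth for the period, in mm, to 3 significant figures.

16.2 mm

ET₀ = 0.71 × 4.1 = 2.9110 mm/d
ETc = Kc × ET₀ = 0.73 × 2.9110 = 2.1250 mm/d
Crop demand D = ETc × 7 d = 2.1250 × 7 = 14.875 mm
D − Pe = 14.875 − 5.3 = 9.575 mm
Gross irrigation = 9.575 / 0.59 = 16.229 mm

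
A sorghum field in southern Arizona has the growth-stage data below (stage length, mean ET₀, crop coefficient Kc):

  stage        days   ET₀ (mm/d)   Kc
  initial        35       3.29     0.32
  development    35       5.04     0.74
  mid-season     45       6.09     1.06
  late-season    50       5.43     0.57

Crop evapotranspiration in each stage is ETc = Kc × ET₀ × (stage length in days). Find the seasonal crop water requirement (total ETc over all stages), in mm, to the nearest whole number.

613 mm

initial: 0.32 × 3.29 × 35 = 36.85 mm
development: 0.74 × 5.04 × 35 = 130.54 mm
mid-season: 1.06 × 6.09 × 45 = 290.49 mm
late-season: 0.57 × 5.43 × 50 = 154.76 mm
Seasonal total = 612.64 mm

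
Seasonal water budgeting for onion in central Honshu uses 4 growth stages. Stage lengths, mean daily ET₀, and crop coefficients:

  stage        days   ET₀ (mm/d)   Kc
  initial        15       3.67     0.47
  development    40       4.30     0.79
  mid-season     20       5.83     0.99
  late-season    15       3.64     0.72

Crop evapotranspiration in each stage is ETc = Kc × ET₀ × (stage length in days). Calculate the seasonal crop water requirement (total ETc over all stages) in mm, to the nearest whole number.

initial: 0.47 × 3.67 × 15 = 25.87 mm
development: 0.79 × 4.30 × 40 = 135.88 mm
mid-season: 0.99 × 5.83 × 20 = 115.43 mm
late-season: 0.72 × 3.64 × 15 = 39.31 mm
Seasonal total = 316.49 mm

316 mm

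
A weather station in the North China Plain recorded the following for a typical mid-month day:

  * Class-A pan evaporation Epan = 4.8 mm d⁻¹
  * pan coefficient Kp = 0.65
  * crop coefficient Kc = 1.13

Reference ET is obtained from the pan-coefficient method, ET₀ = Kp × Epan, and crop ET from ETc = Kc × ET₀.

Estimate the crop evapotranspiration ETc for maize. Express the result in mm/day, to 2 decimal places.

3.53 mm/day

ET₀ = 0.65 × 4.8 = 3.1200 mm/d
ETc = Kc × ET₀ = 1.13 × 3.1200 = 3.5256 mm/d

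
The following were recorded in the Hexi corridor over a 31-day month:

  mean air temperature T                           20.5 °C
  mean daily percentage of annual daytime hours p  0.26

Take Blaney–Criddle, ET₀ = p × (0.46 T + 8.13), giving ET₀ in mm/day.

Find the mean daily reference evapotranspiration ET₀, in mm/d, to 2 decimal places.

4.57 mm/d

ET₀ = 0.26 × (0.46 × 20.5 + 8.13) = 0.26 × 17.560 = 4.5656 mm/d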